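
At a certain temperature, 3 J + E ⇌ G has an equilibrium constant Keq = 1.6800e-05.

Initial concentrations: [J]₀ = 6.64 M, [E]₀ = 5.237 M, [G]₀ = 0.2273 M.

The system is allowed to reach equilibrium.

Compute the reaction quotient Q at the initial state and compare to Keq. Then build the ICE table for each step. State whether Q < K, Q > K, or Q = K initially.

Q₀ = 1.4826e-04 vs Keq = 1.6800e-05 ⇒ Q>K, reverse
Step 1:
                  J         E         G
  I            6.64     5.237    0.2273
  C          0.5789     0.193    -0.193
  E           7.219      5.43   0.03432
  solve Keq expr → x = -0.193; check Q = 1.6800e-05

Q₀ = 1.4826e-04; Q > K (proceeds reverse)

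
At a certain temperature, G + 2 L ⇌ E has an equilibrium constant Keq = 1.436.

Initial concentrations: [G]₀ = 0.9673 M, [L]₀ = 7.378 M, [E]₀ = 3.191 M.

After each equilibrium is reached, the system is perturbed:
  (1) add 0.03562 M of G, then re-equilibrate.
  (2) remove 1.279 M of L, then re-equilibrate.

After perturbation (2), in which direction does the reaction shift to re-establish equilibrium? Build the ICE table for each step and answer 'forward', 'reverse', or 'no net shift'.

Q₀ = 0.0606 vs Keq = 1.436 ⇒ Q<K, forward
Step 1:
                    G           L           E
  Initial      0.9673       7.378       3.191
  Change      -0.8777      -1.755      0.8777
  Equil       0.08962       5.623       4.069
  solve Keq expr → x = 0.8777; check Q = 1.436
Then add 0.03562 M of G.
Step 2:
                    G           L           E
  Initial      0.1252       5.623       4.069
  Change     -0.03276    -0.06551     0.03276
  Equil       0.09249       5.557       4.101
  solve Keq expr → x = 0.03276; check Q = 1.436
Then remove 1.279 M of L.
Step 3:
                    G           L           E
  Initial     0.09249       4.278       4.101
  Change      0.05402       0.108    -0.05402
  Equil        0.1465       4.386       4.047
  solve Keq expr → x = -0.05402; check Q = 1.436

Direction: reverse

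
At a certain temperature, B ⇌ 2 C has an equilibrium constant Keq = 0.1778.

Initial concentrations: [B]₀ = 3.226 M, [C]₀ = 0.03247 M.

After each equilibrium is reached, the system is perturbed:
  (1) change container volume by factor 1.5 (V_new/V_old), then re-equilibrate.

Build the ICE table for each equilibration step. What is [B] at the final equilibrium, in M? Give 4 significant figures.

[B]_eq = 1.873 M

Q₀ = 3.2681e-04 vs Keq = 0.1778 ⇒ Q<K, forward
Step 1:
                    B           C
  Initial       3.226     0.03247
  Change      -0.3418      0.6836
  Equil         2.884      0.7161
  solve Keq expr → x = 0.3418; check Q = 0.1778
Then change container volume by factor 1.5 (V_new/V_old).
Step 2:
                    B           C
  Initial       1.923      0.4774
  Change     -0.04983     0.09967
  Equil         1.873      0.5771
  solve Keq expr → x = 0.04983; check Q = 0.1778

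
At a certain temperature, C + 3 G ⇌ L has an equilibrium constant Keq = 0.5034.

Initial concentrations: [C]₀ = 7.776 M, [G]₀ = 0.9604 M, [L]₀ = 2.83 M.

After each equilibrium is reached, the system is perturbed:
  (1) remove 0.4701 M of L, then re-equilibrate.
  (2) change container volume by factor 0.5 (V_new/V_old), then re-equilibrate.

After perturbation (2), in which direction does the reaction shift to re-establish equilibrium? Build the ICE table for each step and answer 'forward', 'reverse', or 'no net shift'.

Direction: forward

Q₀ = 0.4108 vs Keq = 0.5034 ⇒ Q<K, forward
Step 1:
                   C          G          L
  Initial      7.776     0.9604       2.83
  Change       -0.02   -0.06001       0.02
  Equil        7.756     0.9004       2.85
  solve Keq expr → x = 0.02; check Q = 0.5034
Then remove 0.4701 M of L.
Step 2:
                   C          G          L
  Initial      7.756     0.9004       2.38
  Change    -0.01664   -0.04993    0.01664
  Equil        7.739     0.8505      2.397
  solve Keq expr → x = 0.01664; check Q = 0.5034
Then change container volume by factor 0.5 (V_new/V_old).
Step 3:
                   C          G          L
  Initial      15.48      1.701      4.793
  Change     -0.2764    -0.8292     0.2764
  Equil         15.2     0.8717      5.069
  solve Keq expr → x = 0.2764; check Q = 0.5034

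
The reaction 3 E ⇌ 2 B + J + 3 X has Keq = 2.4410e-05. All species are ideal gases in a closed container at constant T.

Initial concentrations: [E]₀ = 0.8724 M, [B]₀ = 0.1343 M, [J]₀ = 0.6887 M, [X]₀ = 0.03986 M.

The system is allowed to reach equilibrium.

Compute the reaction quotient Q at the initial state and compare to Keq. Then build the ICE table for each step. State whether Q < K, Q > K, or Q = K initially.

Q₀ = 1.1848e-06 vs Keq = 2.4410e-05 ⇒ Q<K, forward
Step 1:
                    E           B           J           X
  Initial      0.8724      0.1343      0.6887     0.03986
  Change     -0.04874     0.03249     0.01625     0.04874
  Equil        0.8237      0.1668      0.7049      0.0886
  solve Keq expr → x = 0.01625; check Q = 2.4410e-05

Q₀ = 1.1848e-06; Q < K (proceeds forward)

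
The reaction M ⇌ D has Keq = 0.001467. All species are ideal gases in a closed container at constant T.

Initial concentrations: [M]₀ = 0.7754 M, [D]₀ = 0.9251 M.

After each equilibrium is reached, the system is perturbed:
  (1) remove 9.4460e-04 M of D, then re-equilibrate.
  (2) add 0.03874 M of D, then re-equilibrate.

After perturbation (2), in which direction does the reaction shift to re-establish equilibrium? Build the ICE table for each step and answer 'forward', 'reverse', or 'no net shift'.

Q₀ = 1.193 vs Keq = 0.001467 ⇒ Q>K, reverse
Step 1:
                   M          D
  I           0.7754     0.9251
  C           0.9226    -0.9226
  E            1.698   0.002491
  solve Keq expr → x = -0.9226; check Q = 0.001467
Then remove 9.4460e-04 M of D.
Step 2:
                   M          D
  I            1.698   0.001546
  C       -9.4322e-04 9.4322e-04
  E            1.697    0.00249
  solve Keq expr → x = 9.4322e-04; check Q = 0.001467
Then add 0.03874 M of D.
Step 3:
                   M          D
  I            1.697    0.04123
  C          0.03868   -0.03868
  E            1.736   0.002546
  solve Keq expr → x = -0.03868; check Q = 0.001467

Direction: reverse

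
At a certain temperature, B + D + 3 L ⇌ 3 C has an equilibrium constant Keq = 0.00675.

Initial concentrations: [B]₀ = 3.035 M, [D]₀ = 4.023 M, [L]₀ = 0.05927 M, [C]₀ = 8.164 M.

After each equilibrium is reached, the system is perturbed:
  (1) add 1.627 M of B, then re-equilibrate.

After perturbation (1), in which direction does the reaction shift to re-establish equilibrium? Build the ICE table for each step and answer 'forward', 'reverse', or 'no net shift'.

Q₀ = 2.1404e+05 vs Keq = 0.00675 ⇒ Q>K, reverse
Step 1:
                    B           D           L           C
  init          3.035       4.023     0.05927       8.164
  Δ             1.727       1.727        5.18       -5.18
  eq            4.762        5.75       5.239       2.984
  solve Keq expr → x = -1.727; check Q = 0.00675
Then add 1.627 M of B.
Step 2:
                    B           D           L           C
  init          6.389        5.75       5.239       2.984
  Δ          -0.05867    -0.05867      -0.176       0.176
  eq             6.33       5.691       5.063        3.16
  solve Keq expr → x = 0.05867; check Q = 0.00675

Direction: forward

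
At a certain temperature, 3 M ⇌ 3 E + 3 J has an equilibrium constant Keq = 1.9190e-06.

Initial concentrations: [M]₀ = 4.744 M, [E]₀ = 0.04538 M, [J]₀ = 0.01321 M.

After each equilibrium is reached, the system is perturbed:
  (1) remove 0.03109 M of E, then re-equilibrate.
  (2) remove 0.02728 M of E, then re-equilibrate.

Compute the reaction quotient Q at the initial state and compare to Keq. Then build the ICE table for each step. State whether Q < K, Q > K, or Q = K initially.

Q₀ = 2.0178e-12; Q < K (proceeds forward)

Q₀ = 2.0178e-12 vs Keq = 1.9190e-06 ⇒ Q<K, forward
Step 1:
                  M         E         J
  Initial     4.744   0.04538   0.01321
  Change    -0.2087    0.2087    0.2087
  Equil       4.535     0.254    0.2219
  solve Keq expr → x = 0.06955; check Q = 1.9190e-06
Then remove 0.03109 M of E.
Step 2:
                  M         E         J
  Initial     4.535    0.2229    0.2219
  Change   -0.01462   0.01462   0.01462
  Equil       4.521    0.2376    0.2365
  solve Keq expr → x = 0.004873; check Q = 1.9190e-06
Then remove 0.02728 M of E.
Step 3:
                  M         E         J
  Initial     4.521    0.2103    0.2365
  Change   -0.01364   0.01364   0.01364
  Equil       4.507    0.2239    0.2501
  solve Keq expr → x = 0.004548; check Q = 1.9190e-06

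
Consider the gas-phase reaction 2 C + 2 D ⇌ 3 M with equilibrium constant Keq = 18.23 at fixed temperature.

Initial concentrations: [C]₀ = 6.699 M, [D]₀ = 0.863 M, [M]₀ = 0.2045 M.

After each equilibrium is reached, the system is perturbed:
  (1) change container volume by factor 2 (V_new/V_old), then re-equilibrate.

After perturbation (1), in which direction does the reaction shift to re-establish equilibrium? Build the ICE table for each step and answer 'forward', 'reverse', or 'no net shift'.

Q₀ = 2.5588e-04 vs Keq = 18.23 ⇒ Q<K, forward
Step 1:
                  C         D         M
  I           6.699     0.863    0.2045
  C         -0.7972   -0.7972     1.196
  E           5.902   0.06576       1.4
  solve Keq expr → x = 0.3986; check Q = 18.23
Then change container volume by factor 2 (V_new/V_old).
Step 2:
                  C         D         M
  I           2.951   0.03288    0.7002
  C         0.01171   0.01171  -0.01756
  E           2.963   0.04459    0.6826
  solve Keq expr → x = -0.005853; check Q = 18.23

Direction: reverse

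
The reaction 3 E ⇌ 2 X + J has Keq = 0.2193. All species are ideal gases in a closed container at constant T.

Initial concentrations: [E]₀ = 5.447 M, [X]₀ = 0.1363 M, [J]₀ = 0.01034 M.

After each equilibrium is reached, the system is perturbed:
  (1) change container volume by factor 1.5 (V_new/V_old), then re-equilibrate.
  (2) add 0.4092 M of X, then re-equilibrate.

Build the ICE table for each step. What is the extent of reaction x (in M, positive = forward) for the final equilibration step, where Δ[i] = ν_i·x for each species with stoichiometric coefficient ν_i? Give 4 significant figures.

Q₀ = 1.1886e-06 vs Keq = 0.2193 ⇒ Q<K, forward
Step 1:
                   E          X          J
  I            5.447     0.1363    0.01034
  C           -2.833      1.889     0.9444
  E            2.614      2.025     0.9548
  solve Keq expr → x = 0.9444; check Q = 0.2193
Then change container volume by factor 1.5 (V_new/V_old).
Step 2:
                   E          X          J
  I            1.742       1.35     0.6365
  C                0          0          0
  E            1.742       1.35     0.6365
  solve Keq expr → x = 0; check Q = 0.2193
Then add 0.4092 M of X.
Step 3:
                   E          X          J
  I            1.742      1.759     0.6365
  C           0.1781    -0.1187   -0.05935
  E            1.921      1.641     0.5772
  solve Keq expr → x = -0.05935; check Q = 0.2193

x = -0.05935 M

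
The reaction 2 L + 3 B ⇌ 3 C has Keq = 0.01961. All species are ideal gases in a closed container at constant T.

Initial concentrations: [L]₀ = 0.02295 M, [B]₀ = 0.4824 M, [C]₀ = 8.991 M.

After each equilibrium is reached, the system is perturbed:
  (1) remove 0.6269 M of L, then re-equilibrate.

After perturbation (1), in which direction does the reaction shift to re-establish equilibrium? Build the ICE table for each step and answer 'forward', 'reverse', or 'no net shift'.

Q₀ = 1.2292e+07 vs Keq = 0.01961 ⇒ Q>K, reverse
Step 1:
                   L          B          C
  Initial    0.02295     0.4824      8.991
  Change       3.552      5.328     -5.328
  Equil        3.575       5.81      3.663
  solve Keq expr → x = -1.776; check Q = 0.01961
Then remove 0.6269 M of L.
Step 2:
                   L          B          C
  Initial      2.948       5.81      3.663
  Change      0.1434     0.2151    -0.2151
  Equil        3.091      6.025      3.448
  solve Keq expr → x = -0.07171; check Q = 0.01961

Direction: reverse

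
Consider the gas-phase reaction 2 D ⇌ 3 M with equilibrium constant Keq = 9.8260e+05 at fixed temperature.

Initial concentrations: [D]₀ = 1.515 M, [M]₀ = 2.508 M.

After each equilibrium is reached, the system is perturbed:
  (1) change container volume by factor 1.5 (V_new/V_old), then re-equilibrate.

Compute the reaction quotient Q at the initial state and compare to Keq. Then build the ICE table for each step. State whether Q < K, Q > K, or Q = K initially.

Q₀ = 6.873; Q < K (proceeds forward)

Q₀ = 6.873 vs Keq = 9.8260e+05 ⇒ Q<K, forward
Step 1:
                   D          M
  init         1.515      2.508
  Δ           -1.505      2.257
  eq         0.01049      4.765
  solve Keq expr → x = 0.7523; check Q = 9.8260e+05
Then change container volume by factor 1.5 (V_new/V_old).
Step 2:
                   D          M
  init      0.006995      3.177
  Δ        -0.001278   0.001918
  eq        0.005716      3.178
  solve Keq expr → x = 6.3921e-04; check Q = 9.8260e+05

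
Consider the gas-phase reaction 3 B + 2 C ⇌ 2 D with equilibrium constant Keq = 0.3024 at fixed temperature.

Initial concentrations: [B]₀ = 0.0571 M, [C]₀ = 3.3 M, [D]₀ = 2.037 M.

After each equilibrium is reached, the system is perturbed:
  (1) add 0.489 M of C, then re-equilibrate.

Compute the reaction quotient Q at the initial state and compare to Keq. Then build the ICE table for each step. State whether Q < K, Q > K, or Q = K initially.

Q₀ = 2047 vs Keq = 0.3024 ⇒ Q>K, reverse
Step 1:
                  B         C         D
  I          0.0571       3.3     2.037
  C          0.7558    0.5039   -0.5039
  E          0.8129     3.804     1.533
  solve Keq expr → x = -0.2519; check Q = 0.3024
Then add 0.489 M of C.
Step 2:
                  B         C         D
  I          0.8129     4.293     1.533
  C        -0.04859  -0.03239   0.03239
  E          0.7643      4.26     1.566
  solve Keq expr → x = 0.0162; check Q = 0.3024

Q₀ = 2047; Q > K (proceeds reverse)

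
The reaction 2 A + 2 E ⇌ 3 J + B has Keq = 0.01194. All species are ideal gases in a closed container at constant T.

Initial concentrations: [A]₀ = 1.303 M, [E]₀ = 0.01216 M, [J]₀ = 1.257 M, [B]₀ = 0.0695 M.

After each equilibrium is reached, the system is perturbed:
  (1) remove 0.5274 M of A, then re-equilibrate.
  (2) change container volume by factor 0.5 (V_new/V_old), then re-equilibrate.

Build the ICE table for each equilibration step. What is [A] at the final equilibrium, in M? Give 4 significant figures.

[A]_eq = 1.828 M

Q₀ = 549.8 vs Keq = 0.01194 ⇒ Q>K, reverse
Step 1:
                   A          E          J          B
  init         1.303    0.01216      1.257     0.0695
  Δ            0.138      0.138    -0.2071   -0.06902
  eq           1.441     0.1502       1.05 4.8323e-04
  solve Keq expr → x = -0.06902; check Q = 0.01194
Then remove 0.5274 M of A.
Step 2:
                   A          E          J          B
  init        0.9136     0.1502       1.05 4.8323e-04
  Δ       5.7354e-04 5.7354e-04 -8.6030e-04 -2.8677e-04
  eq          0.9142     0.1508      1.049 1.9646e-04
  solve Keq expr → x = -2.8677e-04; check Q = 0.01194
Then change container volume by factor 0.5 (V_new/V_old).
Step 3:
                   A          E          J          B
  init         1.828     0.3015      2.098 3.9292e-04
  Δ                0          0          0          0
  eq           1.828     0.3015      2.098 3.9292e-04
  solve Keq expr → x = 0; check Q = 0.01194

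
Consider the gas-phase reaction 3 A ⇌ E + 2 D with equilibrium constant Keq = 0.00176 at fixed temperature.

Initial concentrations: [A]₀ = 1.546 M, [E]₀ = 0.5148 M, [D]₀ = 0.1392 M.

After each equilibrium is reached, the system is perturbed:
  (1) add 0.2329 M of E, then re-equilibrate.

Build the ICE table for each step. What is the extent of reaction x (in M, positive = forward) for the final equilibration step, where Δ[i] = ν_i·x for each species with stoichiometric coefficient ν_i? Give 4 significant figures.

x = -0.00865 M

Q₀ = 0.0027 vs Keq = 0.00176 ⇒ Q>K, reverse
Step 1:
                    A           E           D
  I             1.546      0.5148      0.1392
  C           0.03291    -0.01097    -0.02194
  E             1.579      0.5038      0.1173
  solve Keq expr → x = -0.01097; check Q = 0.00176
Then add 0.2329 M of E.
Step 2:
                    A           E           D
  I             1.579      0.7367      0.1173
  C           0.02595    -0.00865     -0.0173
  E             1.605      0.7281     0.09996
  solve Keq expr → x = -0.00865; check Q = 0.00176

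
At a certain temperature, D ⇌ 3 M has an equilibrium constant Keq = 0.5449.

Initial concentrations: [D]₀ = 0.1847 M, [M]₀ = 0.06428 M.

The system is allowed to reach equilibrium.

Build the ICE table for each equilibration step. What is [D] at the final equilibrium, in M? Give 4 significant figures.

[D]_eq = 0.08597 M

Q₀ = 0.001438 vs Keq = 0.5449 ⇒ Q<K, forward
Step 1:
                    D           M
  init         0.1847     0.06428
  Δ          -0.09873      0.2962
  eq          0.08597      0.3605
  solve Keq expr → x = 0.09873; check Q = 0.5449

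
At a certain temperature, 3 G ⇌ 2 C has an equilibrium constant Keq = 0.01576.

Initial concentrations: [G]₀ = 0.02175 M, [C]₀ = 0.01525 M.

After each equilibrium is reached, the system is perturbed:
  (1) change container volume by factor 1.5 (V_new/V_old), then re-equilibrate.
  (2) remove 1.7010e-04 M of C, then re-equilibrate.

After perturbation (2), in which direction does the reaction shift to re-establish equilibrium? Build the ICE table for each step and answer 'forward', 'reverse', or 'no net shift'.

Direction: forward

Q₀ = 22.6 vs Keq = 0.01576 ⇒ Q>K, reverse
Step 1:
                  G         C
  I         0.02175   0.01525
  C          0.0212  -0.01413
  E         0.04295  0.001117
  solve Keq expr → x = -0.007066; check Q = 0.01576
Then change container volume by factor 1.5 (V_new/V_old).
Step 2:
                  G         C
  I         0.02863 7.4493e-04
  C       1.9568e-04 -1.3045e-04
  E         0.02883 6.1448e-04
  solve Keq expr → x = -6.5226e-05; check Q = 0.01576
Then remove 1.7010e-04 M of C.
Step 3:
                  G         C
  I         0.02883 4.4438e-04
  C       -2.4350e-04 1.6233e-04
  E         0.02858 6.0671e-04
  solve Keq expr → x = 8.1166e-05; check Q = 0.01576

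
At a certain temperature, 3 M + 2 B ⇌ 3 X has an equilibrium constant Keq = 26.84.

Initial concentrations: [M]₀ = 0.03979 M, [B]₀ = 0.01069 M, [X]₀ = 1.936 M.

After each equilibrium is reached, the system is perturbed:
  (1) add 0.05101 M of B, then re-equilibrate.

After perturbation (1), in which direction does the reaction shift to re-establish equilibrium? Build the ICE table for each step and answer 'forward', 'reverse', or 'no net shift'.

Direction: forward

Q₀ = 1.0079e+09 vs Keq = 26.84 ⇒ Q>K, reverse
Step 1:
                   M          B          X
  init       0.03979    0.01069      1.936
  Δ           0.6711     0.4474    -0.6711
  eq          0.7109     0.4581      1.265
  solve Keq expr → x = -0.2237; check Q = 26.84
Then add 0.05101 M of B.
Step 2:
                   M          B          X
  init        0.7109     0.5091      1.265
  Δ         -0.02271   -0.01514    0.02271
  eq          0.6882      0.494      1.288
  solve Keq expr → x = 0.00757; check Q = 26.84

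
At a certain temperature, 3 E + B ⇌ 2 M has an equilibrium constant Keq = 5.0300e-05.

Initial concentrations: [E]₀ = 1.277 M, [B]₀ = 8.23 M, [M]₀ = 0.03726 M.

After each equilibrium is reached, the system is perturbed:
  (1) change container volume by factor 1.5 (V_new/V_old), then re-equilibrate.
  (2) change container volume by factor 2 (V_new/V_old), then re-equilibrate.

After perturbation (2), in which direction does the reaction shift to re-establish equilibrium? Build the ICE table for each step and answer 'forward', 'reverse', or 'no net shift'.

Direction: reverse

Q₀ = 8.1005e-05 vs Keq = 5.0300e-05 ⇒ Q>K, reverse
Step 1:
                   E          B          M
  I            1.277       8.23    0.03726
  C          0.01125   0.003752  -0.007503
  E            1.288      8.234    0.02976
  solve Keq expr → x = -0.003752; check Q = 5.0300e-05
Then change container volume by factor 1.5 (V_new/V_old).
Step 2:
                   E          B          M
  I           0.8588      5.489    0.01984
  C          0.00958   0.003193  -0.006387
  E           0.8684      5.492    0.01345
  solve Keq expr → x = -0.003193; check Q = 5.0300e-05
Then change container volume by factor 2 (V_new/V_old).
Step 3:
                   E          B          M
  I           0.4342      2.746   0.006726
  C         0.004956   0.001652  -0.003304
  E           0.4392      2.748   0.003422
  solve Keq expr → x = -0.001652; check Q = 5.0300e-05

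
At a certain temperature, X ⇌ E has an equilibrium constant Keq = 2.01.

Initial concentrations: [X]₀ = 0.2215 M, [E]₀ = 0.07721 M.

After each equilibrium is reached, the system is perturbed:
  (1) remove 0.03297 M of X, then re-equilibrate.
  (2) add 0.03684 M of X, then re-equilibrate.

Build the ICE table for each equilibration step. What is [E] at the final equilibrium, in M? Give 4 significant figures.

[E]_eq = 0.2021 M

Q₀ = 0.3486 vs Keq = 2.01 ⇒ Q<K, forward
Step 1:
                  X         E
  I          0.2215   0.07721
  C         -0.1223    0.1223
  E         0.09924    0.1995
  solve Keq expr → x = 0.1223; check Q = 2.01
Then remove 0.03297 M of X.
Step 2:
                  X         E
  I         0.06627    0.1995
  C         0.02202  -0.02202
  E         0.08829    0.1775
  solve Keq expr → x = -0.02202; check Q = 2.01
Then add 0.03684 M of X.
Step 3:
                  X         E
  I          0.1251    0.1775
  C         -0.0246    0.0246
  E          0.1005    0.2021
  solve Keq expr → x = 0.0246; check Q = 2.01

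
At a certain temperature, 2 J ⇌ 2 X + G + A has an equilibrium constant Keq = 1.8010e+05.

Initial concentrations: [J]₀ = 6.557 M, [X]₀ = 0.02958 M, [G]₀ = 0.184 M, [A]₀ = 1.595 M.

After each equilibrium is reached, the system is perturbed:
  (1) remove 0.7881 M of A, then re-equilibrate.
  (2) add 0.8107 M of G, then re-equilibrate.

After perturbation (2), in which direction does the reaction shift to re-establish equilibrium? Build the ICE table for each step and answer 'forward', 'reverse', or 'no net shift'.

Direction: reverse

Q₀ = 5.9726e-06 vs Keq = 1.8010e+05 ⇒ Q<K, forward
Step 1:
                    J           X           G           A
  I             6.557     0.02958       0.184       1.595
  C            -6.494       6.494       3.247       3.247
  E           0.06266       6.524       3.431       4.842
  solve Keq expr → x = 3.247; check Q = 1.8010e+05
Then remove 0.7881 M of A.
Step 2:
                    J           X           G           A
  I           0.06266       6.524       3.431       4.054
  C         -0.005239    0.005239     0.00262     0.00262
  E           0.05742       6.529       3.434       4.057
  solve Keq expr → x = 0.00262; check Q = 1.8010e+05
Then add 0.8107 M of G.
Step 3:
                    J           X           G           A
  I           0.05742       6.529       4.244       4.057
  C          0.006309   -0.006309   -0.003155   -0.003155
  E           0.06373       6.523       4.241       4.054
  solve Keq expr → x = -0.003155; check Q = 1.8010e+05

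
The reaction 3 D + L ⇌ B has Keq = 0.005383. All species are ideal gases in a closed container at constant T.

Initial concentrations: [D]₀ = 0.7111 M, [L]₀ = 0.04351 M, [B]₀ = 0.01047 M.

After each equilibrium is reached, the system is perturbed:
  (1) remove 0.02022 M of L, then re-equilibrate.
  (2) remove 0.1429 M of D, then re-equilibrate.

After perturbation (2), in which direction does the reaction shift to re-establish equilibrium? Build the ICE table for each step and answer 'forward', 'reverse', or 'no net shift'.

Direction: reverse

Q₀ = 0.6692 vs Keq = 0.005383 ⇒ Q>K, reverse
Step 1:
                  D         L         B
  I          0.7111   0.04351   0.01047
  C         0.03105   0.01035  -0.01035
  E          0.7422   0.05386 1.1852e-04
  solve Keq expr → x = -0.01035; check Q = 0.005383
Then remove 0.02022 M of L.
Step 2:
                  D         L         B
  I          0.7422   0.03364 1.1852e-04
  C       1.3307e-04 4.4355e-05 -4.4355e-05
  E          0.7423   0.03369 7.4163e-05
  solve Keq expr → x = -4.4355e-05; check Q = 0.005383
Then remove 0.1429 M of D.
Step 3:
                  D         L         B
  I          0.5994   0.03369 7.4163e-05
  C       1.0516e-04 3.5054e-05 -3.5054e-05
  E          0.5995   0.03372 3.9109e-05
  solve Keq expr → x = -3.5054e-05; check Q = 0.005383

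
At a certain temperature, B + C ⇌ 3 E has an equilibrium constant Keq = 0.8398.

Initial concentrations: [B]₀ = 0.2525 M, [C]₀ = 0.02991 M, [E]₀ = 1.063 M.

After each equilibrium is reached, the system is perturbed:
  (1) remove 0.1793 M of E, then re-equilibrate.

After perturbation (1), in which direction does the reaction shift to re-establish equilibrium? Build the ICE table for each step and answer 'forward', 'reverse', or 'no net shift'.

Direction: forward

Q₀ = 159 vs Keq = 0.8398 ⇒ Q>K, reverse
Step 1:
                   B          C          E
  I           0.2525    0.02991      1.063
  C           0.2049     0.2049    -0.6146
  E           0.4574     0.2348     0.4484
  solve Keq expr → x = -0.2049; check Q = 0.8398
Then remove 0.1793 M of E.
Step 2:
                   B          C          E
  I           0.4574     0.2348     0.2691
  C         -0.04486   -0.04486     0.1346
  E           0.4125     0.1899     0.4037
  solve Keq expr → x = 0.04486; check Q = 0.8398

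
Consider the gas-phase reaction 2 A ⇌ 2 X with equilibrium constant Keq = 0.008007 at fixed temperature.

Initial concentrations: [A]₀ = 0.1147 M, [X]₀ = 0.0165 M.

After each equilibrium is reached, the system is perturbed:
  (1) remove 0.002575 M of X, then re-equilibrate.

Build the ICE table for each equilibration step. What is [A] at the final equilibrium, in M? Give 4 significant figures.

[A]_eq = 0.1181 M

Q₀ = 0.02069 vs Keq = 0.008007 ⇒ Q>K, reverse
Step 1:
                    A           X
  I            0.1147      0.0165
  C          0.005724   -0.005724
  E            0.1204     0.01078
  solve Keq expr → x = -0.002862; check Q = 0.008007
Then remove 0.002575 M of X.
Step 2:
                    A           X
  I            0.1204    0.008201
  C         -0.002364    0.002364
  E            0.1181     0.01056
  solve Keq expr → x = 0.001182; check Q = 0.008007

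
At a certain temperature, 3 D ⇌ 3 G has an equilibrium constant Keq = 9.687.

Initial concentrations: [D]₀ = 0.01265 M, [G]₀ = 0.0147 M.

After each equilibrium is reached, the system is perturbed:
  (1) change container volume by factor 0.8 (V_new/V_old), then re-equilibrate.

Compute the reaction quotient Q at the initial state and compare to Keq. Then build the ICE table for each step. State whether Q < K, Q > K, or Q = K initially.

Q₀ = 1.569 vs Keq = 9.687 ⇒ Q<K, forward
Step 1:
                  D         G
  I         0.01265    0.0147
  C       -0.003917  0.003917
  E        0.008733   0.01862
  solve Keq expr → x = 0.001306; check Q = 9.687
Then change container volume by factor 0.8 (V_new/V_old).
Step 2:
                  D         G
  I         0.01092   0.02327
  C               0         0
  E         0.01092   0.02327
  solve Keq expr → x = 0; check Q = 9.687

Q₀ = 1.569; Q < K (proceeds forward)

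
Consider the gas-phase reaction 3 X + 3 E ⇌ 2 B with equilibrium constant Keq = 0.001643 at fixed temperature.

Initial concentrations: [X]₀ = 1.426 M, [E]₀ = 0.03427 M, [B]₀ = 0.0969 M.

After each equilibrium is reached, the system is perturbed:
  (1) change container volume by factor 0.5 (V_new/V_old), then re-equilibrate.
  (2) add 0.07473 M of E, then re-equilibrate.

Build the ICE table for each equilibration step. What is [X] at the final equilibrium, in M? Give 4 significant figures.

Q₀ = 80.45 vs Keq = 0.001643 ⇒ Q>K, reverse
Step 1:
                   X          E          B
  I            1.426    0.03427     0.0969
  C           0.1369     0.1369   -0.09129
  E            1.563     0.1712   0.005611
  solve Keq expr → x = -0.04564; check Q = 0.001643
Then change container volume by factor 0.5 (V_new/V_old).
Step 2:
                   X          E          B
  I            3.126     0.3424    0.01122
  C         -0.03844   -0.03844    0.02563
  E            3.087      0.304    0.03685
  solve Keq expr → x = 0.01281; check Q = 0.001643
Then add 0.07473 M of E.
Step 3:
                   X          E          B
  I            3.087     0.3787    0.03685
  C         -0.01616   -0.01616    0.01077
  E            3.071     0.3625    0.04762
  solve Keq expr → x = 0.005386; check Q = 0.001643

[X]_eq = 3.071 M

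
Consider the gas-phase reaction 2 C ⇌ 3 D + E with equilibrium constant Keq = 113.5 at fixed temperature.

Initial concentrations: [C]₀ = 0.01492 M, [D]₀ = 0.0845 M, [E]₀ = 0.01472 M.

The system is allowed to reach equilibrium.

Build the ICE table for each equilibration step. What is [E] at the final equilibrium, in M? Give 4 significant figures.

Q₀ = 0.0399 vs Keq = 113.5 ⇒ Q<K, forward
Step 1:
                  C         D         E
  I         0.01492    0.0845   0.01472
  C        -0.01444   0.02166   0.00722
  E       4.8089e-04    0.1062   0.02194
  solve Keq expr → x = 0.00722; check Q = 113.5

[E]_eq = 0.02194 M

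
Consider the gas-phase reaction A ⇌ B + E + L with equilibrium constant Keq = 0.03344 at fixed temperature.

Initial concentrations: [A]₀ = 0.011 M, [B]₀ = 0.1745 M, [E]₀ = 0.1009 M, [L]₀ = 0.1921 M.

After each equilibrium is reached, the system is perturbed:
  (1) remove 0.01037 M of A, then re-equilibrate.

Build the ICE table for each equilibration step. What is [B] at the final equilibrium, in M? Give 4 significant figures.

[B]_eq = 0.1361 M

Q₀ = 0.3075 vs Keq = 0.03344 ⇒ Q>K, reverse
Step 1:
                  A         B         E         L
  Initial     0.011    0.1745    0.1009    0.1921
  Change    0.03375  -0.03375  -0.03375  -0.03375
  Equil     0.04475    0.1407   0.06715    0.1583
  solve Keq expr → x = -0.03375; check Q = 0.03344
Then remove 0.01037 M of A.
Step 2:
                  A         B         E         L
  Initial   0.03438    0.1407   0.06715    0.1583
  Change   0.004679 -0.004679 -0.004679 -0.004679
  Equil     0.03906    0.1361   0.06247    0.1537
  solve Keq expr → x = -0.004679; check Q = 0.03344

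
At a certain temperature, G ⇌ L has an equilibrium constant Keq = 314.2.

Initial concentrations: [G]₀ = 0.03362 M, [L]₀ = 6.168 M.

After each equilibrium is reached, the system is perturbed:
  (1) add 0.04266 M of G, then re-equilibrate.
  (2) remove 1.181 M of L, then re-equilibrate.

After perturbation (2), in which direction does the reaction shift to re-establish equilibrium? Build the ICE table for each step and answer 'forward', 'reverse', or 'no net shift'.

Q₀ = 183.5 vs Keq = 314.2 ⇒ Q<K, forward
Step 1:
                    G           L
  Initial     0.03362       6.168
  Change     -0.01394     0.01394
  Equil       0.01968       6.182
  solve Keq expr → x = 0.01394; check Q = 314.2
Then add 0.04266 M of G.
Step 2:
                    G           L
  Initial     0.06234       6.182
  Change     -0.04252     0.04252
  Equil       0.01981       6.224
  solve Keq expr → x = 0.04252; check Q = 314.2
Then remove 1.181 M of L.
Step 3:
                    G           L
  Initial     0.01981       5.043
  Change    -0.003747    0.003747
  Equil       0.01606       5.047
  solve Keq expr → x = 0.003747; check Q = 314.2

Direction: forward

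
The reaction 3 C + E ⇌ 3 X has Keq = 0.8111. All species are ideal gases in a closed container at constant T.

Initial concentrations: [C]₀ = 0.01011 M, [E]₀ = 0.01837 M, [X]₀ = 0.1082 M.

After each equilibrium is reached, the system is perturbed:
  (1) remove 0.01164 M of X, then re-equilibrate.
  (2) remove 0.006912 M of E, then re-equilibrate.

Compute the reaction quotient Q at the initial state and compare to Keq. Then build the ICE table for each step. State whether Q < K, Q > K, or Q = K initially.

Q₀ = 6.6730e+04; Q > K (proceeds reverse)

Q₀ = 6.6730e+04 vs Keq = 0.8111 ⇒ Q>K, reverse
Step 1:
                   C          E          X
  init       0.01011    0.01837     0.1082
  Δ          0.07879    0.02626   -0.07879
  eq          0.0889    0.04463    0.02941
  solve Keq expr → x = -0.02626; check Q = 0.8111
Then remove 0.01164 M of X.
Step 2:
                   C          E          X
  init        0.0889    0.04463    0.01777
  Δ        -0.008323  -0.002774   0.008323
  eq         0.08058    0.04186    0.02609
  solve Keq expr → x = 0.002774; check Q = 0.8111
Then remove 0.006912 M of E.
Step 3:
                   C          E          X
  init       0.08058    0.03495    0.02609
  Δ         0.001101 3.6694e-04  -0.001101
  eq         0.08168    0.03531    0.02499
  solve Keq expr → x = -3.6694e-04; check Q = 0.8111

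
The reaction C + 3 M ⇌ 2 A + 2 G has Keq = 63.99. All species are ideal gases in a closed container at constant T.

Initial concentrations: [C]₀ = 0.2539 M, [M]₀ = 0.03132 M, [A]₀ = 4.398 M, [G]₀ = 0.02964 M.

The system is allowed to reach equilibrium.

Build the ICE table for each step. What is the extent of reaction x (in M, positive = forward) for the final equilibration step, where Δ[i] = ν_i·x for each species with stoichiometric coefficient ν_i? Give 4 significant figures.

Q₀ = 2178 vs Keq = 63.99 ⇒ Q>K, reverse
Step 1:
                  C         M         A         G
  I          0.2539   0.03132     4.398   0.02964
  C        0.008491   0.02547  -0.01698  -0.01698
  E          0.2624   0.05679     4.381   0.01266
  solve Keq expr → x = -0.008491; check Q = 63.99

x = -0.008491 M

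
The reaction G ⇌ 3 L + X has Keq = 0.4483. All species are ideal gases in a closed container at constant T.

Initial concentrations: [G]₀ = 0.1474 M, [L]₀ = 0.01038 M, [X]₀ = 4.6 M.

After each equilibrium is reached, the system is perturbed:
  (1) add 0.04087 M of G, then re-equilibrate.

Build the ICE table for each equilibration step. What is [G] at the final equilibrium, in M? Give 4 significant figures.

[G]_eq = 0.1171 M

Q₀ = 3.4902e-05 vs Keq = 0.4483 ⇒ Q<K, forward
Step 1:
                  G         L         X
  I          0.1474   0.01038       4.6
  C        -0.06341    0.1902   0.06341
  E         0.08399    0.2006     4.663
  solve Keq expr → x = 0.06341; check Q = 0.4483
Then add 0.04087 M of G.
Step 2:
                  G         L         X
  I          0.1249    0.2006     4.663
  C       -0.007787   0.02336  0.007787
  E          0.1171     0.224     4.671
  solve Keq expr → x = 0.007787; check Q = 0.4483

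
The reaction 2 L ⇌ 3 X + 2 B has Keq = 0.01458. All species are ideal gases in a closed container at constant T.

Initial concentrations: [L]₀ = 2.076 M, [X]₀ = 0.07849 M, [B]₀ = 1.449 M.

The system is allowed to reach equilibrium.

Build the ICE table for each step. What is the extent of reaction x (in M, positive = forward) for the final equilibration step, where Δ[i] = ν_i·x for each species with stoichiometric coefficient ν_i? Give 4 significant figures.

Q₀ = 2.3557e-04 vs Keq = 0.01458 ⇒ Q<K, forward
Step 1:
                   L          X          B
  Initial      2.076    0.07849      1.449
  Change     -0.1343     0.2014     0.1343
  Equil        1.942     0.2799      1.583
  solve Keq expr → x = 0.06714; check Q = 0.01458

x = 0.06714 M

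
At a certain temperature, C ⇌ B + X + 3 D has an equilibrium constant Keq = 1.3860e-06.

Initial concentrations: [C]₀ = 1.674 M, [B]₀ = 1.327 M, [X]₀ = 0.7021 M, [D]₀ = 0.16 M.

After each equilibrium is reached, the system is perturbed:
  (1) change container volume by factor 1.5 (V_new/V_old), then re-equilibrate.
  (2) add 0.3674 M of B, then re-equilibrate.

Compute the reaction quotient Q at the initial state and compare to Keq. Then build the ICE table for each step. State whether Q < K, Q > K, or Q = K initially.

Q₀ = 0.00228 vs Keq = 1.3860e-06 ⇒ Q>K, reverse
Step 1:
                  C         B         X         D
  I           1.674     1.327    0.7021      0.16
  C          0.0486   -0.0486   -0.0486   -0.1458
  E           1.723     1.278    0.6535   0.01419
  solve Keq expr → x = -0.0486; check Q = 1.3860e-06
Then change container volume by factor 1.5 (V_new/V_old).
Step 2:
                  C         B         X         D
  I           1.148    0.8523    0.4357  0.009461
  C       -0.002244  0.002244  0.002244  0.006731
  E           1.146    0.8545    0.4379   0.01619
  solve Keq expr → x = 0.002244; check Q = 1.3860e-06
Then add 0.3674 M of B.
Step 3:
                  C         B         X         D
  I           1.146     1.222    0.4379   0.01619
  C       6.0274e-04 -6.0274e-04 -6.0274e-04 -0.001808
  E           1.147     1.221    0.4373   0.01438
  solve Keq expr → x = -6.0274e-04; check Q = 1.3860e-06

Q₀ = 0.00228; Q > K (proceeds reverse)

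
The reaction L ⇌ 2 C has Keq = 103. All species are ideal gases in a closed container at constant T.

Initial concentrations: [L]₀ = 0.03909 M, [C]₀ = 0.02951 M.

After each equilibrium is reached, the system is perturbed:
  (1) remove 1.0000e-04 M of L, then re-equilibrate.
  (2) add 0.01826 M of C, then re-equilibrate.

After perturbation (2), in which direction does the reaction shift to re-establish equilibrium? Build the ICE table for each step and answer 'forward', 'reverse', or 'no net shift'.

Q₀ = 0.02228 vs Keq = 103 ⇒ Q<K, forward
Step 1:
                   L          C
  I          0.03909    0.02951
  C         -0.03898    0.07796
  E       1.1213e-04     0.1075
  solve Keq expr → x = 0.03898; check Q = 103
Then remove 1.0000e-04 M of L.
Step 2:
                   L          C
  I       1.2125e-05     0.1075
  C       9.9585e-05 -1.9917e-04
  E       1.1171e-04     0.1073
  solve Keq expr → x = -9.9585e-05; check Q = 103
Then add 0.01826 M of C.
Step 3:
                   L          C
  I       1.1171e-04     0.1255
  C       4.1070e-05 -8.2140e-05
  E       1.5278e-04     0.1254
  solve Keq expr → x = -4.1070e-05; check Q = 103

Direction: reverse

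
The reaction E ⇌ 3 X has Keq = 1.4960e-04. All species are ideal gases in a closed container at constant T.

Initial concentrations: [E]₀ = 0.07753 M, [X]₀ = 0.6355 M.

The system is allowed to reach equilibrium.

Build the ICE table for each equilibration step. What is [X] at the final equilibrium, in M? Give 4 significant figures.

[X]_eq = 0.03464 M

Q₀ = 3.31 vs Keq = 1.4960e-04 ⇒ Q>K, reverse
Step 1:
                  E         X
  init      0.07753    0.6355
  Δ          0.2003   -0.6009
  eq         0.2778   0.03464
  solve Keq expr → x = -0.2003; check Q = 1.4960e-04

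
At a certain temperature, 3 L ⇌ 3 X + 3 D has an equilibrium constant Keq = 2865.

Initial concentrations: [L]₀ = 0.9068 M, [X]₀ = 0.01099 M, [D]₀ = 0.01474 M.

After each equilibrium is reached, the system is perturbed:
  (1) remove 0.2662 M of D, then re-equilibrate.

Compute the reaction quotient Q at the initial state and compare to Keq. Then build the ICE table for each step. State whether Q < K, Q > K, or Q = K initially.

Q₀ = 5.7010e-12 vs Keq = 2865 ⇒ Q<K, forward
Step 1:
                  L         X         D
  Initial    0.9068   0.01099   0.01474
  Change    -0.8539    0.8539    0.8539
  Equil      0.0529    0.8649    0.8686
  solve Keq expr → x = 0.2846; check Q = 2865
Then remove 0.2662 M of D.
Step 2:
                  L         X         D
  Initial    0.0529    0.8649    0.6024
  Change   -0.01468   0.01468   0.01468
  Equil     0.03822    0.8796    0.6171
  solve Keq expr → x = 0.004893; check Q = 2865

Q₀ = 5.7010e-12; Q < K (proceeds forward)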